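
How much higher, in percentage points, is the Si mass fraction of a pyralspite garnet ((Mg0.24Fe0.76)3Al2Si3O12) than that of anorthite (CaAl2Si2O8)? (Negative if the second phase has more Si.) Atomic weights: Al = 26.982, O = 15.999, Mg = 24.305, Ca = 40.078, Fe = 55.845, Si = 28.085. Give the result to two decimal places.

-2.45 percentage points

First mineral: 84.255 g Si in 475.033 g formula = 17.74 wt% Si.
Second mineral: 56.170 g Si in 278.204 g formula = 20.19 wt% Si.
17.74% − 20.19% gives a difference of -2.45 percentage points.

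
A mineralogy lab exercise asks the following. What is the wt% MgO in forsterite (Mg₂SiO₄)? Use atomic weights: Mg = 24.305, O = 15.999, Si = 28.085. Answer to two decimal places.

Formula mass = 140.691 g/mol.
2 Mg → 2.0000 mol MgO per formula unit; M(MgO) = 40.304, so MgO mass = 80.608 g.
80.608/140.691 × 100 = 57.29 wt%.

57.29 wt%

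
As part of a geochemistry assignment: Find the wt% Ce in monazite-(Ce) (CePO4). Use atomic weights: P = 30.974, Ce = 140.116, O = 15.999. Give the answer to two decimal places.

M(CePO4) = 235.086 g/mol.
Ce contributes 1 × 140.116 = 140.116 g per mole.
140.116/235.086 = 0.5960 → 59.60%.

59.60 mass %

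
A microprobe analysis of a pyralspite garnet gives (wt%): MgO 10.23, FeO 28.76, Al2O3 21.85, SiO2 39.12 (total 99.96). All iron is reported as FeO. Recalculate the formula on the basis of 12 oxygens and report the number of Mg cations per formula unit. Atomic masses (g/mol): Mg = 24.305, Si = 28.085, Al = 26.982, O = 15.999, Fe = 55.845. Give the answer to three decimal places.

MgO: 10.23/40.304 = 0.25382 mol → 0.25382 mol Mg, 0.25382 mol O.
FeO: 28.76/71.844 = 0.40031 mol → 0.40031 mol Fe, 0.40031 mol O.
Al2O3: 21.85/101.961 = 0.21430 mol → 0.42860 mol Al, 0.64290 mol O.
SiO2: 39.12/60.083 = 0.65110 mol → 0.65110 mol Si, 1.30220 mol O.
Total oxygen = 2.59923 mol. Normalization factor = 12/2.59923 = 4.61675.
Mg per 12 O = 0.25382 × 4.61675 = 1.172.

1.172 Mg apfu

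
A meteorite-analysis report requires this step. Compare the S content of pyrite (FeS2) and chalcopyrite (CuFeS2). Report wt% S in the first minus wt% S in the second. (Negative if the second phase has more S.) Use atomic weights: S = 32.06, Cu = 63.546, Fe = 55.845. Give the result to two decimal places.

M(FeS2) = 119.965 g/mol, so wt% S = 64.120/119.965 × 100 = 53.45%.
M(CuFeS2) = 183.511 g/mol, so wt% S = 64.120/183.511 × 100 = 34.94%.
53.45 − 34.94 = 18.51 pp.

18.51 percentage points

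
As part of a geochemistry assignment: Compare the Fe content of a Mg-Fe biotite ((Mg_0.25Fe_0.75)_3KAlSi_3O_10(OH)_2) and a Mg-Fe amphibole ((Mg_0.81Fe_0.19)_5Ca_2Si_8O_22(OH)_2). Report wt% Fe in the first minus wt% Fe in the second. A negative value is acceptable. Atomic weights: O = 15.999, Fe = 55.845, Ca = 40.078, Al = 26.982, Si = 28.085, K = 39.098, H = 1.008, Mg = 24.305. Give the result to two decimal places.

M((Mg_0.25Fe_0.75)_3KAlSi_3O_10(OH)_2) = 488.219 g/mol, so wt% Fe = 125.651/488.219 × 100 = 25.74%.
M((Mg_0.81Fe_0.19)_5Ca_2Si_8O_22(OH)_2) = 842.316 g/mol, so wt% Fe = 53.053/842.316 × 100 = 6.30%.
25.74 − 6.30 = 19.44 pp.

19.44 percentage points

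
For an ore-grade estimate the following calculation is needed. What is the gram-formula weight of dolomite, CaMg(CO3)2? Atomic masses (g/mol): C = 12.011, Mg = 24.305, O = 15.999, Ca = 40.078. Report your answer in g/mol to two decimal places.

184.40 g/mol

The formula mass is the sum 1·40.078 + 1·24.305 + 2·12.011 + 6·15.999.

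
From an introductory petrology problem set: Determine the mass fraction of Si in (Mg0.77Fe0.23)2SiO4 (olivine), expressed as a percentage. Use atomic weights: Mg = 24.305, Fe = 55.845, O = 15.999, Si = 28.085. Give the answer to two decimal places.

Formula mass = 1.54*24.305 + 0.46*55.845 + 1*28.085 + 4*15.999 = 155.199 g/mol, of which 28.085 g is Si.
So Si makes up 28.085/155.199 = 0.1810 of the mass, i.e. 18.10%.

18.10 wt%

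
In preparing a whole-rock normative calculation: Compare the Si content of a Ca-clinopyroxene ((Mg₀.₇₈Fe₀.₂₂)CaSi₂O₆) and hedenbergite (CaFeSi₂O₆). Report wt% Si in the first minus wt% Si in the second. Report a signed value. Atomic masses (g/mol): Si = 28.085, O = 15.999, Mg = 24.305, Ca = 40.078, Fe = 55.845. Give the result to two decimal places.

2.49 percentage points

First mineral: 56.170 g Si in 223.486 g formula = 25.13 wt% Si.
Second mineral: 56.170 g Si in 248.087 g formula = 22.64 wt% Si.
25.13% − 22.64% gives a difference of 2.49 percentage points.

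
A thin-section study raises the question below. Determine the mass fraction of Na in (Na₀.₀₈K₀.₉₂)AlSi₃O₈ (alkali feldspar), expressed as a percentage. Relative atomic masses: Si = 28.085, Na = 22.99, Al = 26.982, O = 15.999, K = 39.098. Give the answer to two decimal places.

0.66 wt%

M((Na₀.₀₈K₀.₉₂)AlSi₃O₈) = 277.038 g/mol.
Na contributes 0.08 × 22.99 = 1.839 g per mole.
1.839/277.038 = 0.0066 → 0.66%.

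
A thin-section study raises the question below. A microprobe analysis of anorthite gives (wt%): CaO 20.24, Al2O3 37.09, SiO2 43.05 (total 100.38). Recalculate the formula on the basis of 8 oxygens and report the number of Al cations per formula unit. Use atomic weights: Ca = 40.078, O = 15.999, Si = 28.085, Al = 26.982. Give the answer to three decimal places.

CaO (M=56.077): mol = 0.36093; Ca = 0.36093, O = 0.36093.
Al2O3 (M=101.961): mol = 0.36377; Al = 0.72754, O = 1.09131.
SiO2 (M=60.083): mol = 0.71651; Si = 0.71651, O = 1.43302.
ΣO = 2.88526; factor = 8/ΣO = 2.77271.
Al apfu = 0.72754 × 2.77271 = 2.017.

2.017 Al apfu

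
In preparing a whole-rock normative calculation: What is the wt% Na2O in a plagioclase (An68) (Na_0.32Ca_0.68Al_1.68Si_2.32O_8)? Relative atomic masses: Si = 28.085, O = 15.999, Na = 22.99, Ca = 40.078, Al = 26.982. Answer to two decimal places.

M(Na_0.32Ca_0.68Al_1.68Si_2.32O_8) = 273.089 g/mol; M(Na2O) = 61.979 g/mol.
Moles Na2O per formula unit = 0.32 Na ÷ 2 = 0.1600.
Na2O fraction = (0.1600 × 61.979) / 273.089 = 9.917/273.089 = 0.0363.

3.63 wt%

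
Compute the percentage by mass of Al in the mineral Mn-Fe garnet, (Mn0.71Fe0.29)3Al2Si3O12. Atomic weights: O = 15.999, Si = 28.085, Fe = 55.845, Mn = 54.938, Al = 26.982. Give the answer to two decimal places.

M((Mn0.71Fe0.29)3Al2Si3O12) = 495.810 g/mol.
Al contributes 2 × 26.982 = 53.964 g per mole.
53.964/495.810 = 0.1088 → 10.88%.

10.88 wt%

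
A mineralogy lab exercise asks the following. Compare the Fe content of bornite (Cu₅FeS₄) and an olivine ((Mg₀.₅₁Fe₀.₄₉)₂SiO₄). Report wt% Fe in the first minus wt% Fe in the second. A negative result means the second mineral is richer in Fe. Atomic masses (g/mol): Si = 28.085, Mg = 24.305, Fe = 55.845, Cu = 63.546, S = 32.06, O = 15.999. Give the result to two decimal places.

-20.76 percentage points

First mineral: 55.845 g Fe in 501.815 g formula = 11.13 wt% Fe.
Second mineral: 54.728 g Fe in 171.600 g formula = 31.89 wt% Fe.
11.13% − 31.89% gives a difference of -20.76 percentage points.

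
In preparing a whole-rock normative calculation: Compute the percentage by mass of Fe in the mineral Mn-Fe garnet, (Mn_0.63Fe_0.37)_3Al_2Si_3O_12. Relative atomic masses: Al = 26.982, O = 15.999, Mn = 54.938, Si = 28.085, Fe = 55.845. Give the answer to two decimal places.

12.50 mass %

Formula mass = 1.89·54.938 + 1.11·55.845 + 2·26.982 + 3·28.085 + 12·15.999 = 496.028 g/mol, of which 61.988 g is Fe.
So Fe makes up 61.988/496.028 = 0.1250 of the mass, i.e. 12.50%.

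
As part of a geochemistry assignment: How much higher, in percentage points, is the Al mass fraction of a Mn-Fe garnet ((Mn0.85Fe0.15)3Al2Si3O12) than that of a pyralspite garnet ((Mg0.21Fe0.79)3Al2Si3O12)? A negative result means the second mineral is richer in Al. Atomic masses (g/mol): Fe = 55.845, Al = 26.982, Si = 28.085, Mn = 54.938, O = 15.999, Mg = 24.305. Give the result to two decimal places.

-0.40 percentage points

First mineral: 53.964 g Al in 495.429 g formula = 10.89 wt% Al.
Second mineral: 53.964 g Al in 477.872 g formula = 11.29 wt% Al.
10.89% − 11.29% gives a difference of -0.40 percentage points.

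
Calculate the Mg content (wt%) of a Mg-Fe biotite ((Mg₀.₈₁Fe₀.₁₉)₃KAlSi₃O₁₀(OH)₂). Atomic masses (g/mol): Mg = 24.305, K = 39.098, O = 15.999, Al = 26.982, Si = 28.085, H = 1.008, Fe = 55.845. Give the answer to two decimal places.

13.57 wt%

Formula mass = 2.43·24.305 + 0.57·55.845 + 1·39.098 + 1·26.982 + 3·28.085 + 12·15.999 + 2·1.008 = 435.232 g/mol, of which 59.061 g is Mg.
So Mg makes up 59.061/435.232 = 0.1357 of the mass, i.e. 13.57%.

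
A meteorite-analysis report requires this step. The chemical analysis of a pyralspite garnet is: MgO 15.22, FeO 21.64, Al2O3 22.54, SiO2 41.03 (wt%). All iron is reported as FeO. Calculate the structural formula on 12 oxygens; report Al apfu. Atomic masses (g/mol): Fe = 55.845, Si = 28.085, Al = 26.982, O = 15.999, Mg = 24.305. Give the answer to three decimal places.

1.959 Al apfu

MgO: 15.22/40.304 = 0.37763 mol → 0.37763 mol Mg, 0.37763 mol O.
FeO: 21.64/71.844 = 0.30121 mol → 0.30121 mol Fe, 0.30121 mol O.
Al2O3: 22.54/101.961 = 0.22106 mol → 0.44212 mol Al, 0.66318 mol O.
SiO2: 41.03/60.083 = 0.68289 mol → 0.68289 mol Si, 1.36578 mol O.
Total oxygen = 2.70780 mol. Normalization factor = 12/2.70780 = 4.43164.
Al per 12 O = 0.44212 × 4.43164 = 1.959.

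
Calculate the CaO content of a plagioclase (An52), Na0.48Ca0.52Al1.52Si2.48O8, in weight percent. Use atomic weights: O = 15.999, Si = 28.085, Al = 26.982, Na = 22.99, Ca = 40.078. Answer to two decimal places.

10.78 wt%

M(Na0.48Ca0.52Al1.52Si2.48O8) = 270.531 g/mol; M(CaO) = 56.077 g/mol.
Moles CaO per formula unit = 0.52 Ca ÷ 1 = 0.5200.
CaO fraction = (0.5200 × 56.077) / 270.531 = 29.160/270.531 = 0.1078.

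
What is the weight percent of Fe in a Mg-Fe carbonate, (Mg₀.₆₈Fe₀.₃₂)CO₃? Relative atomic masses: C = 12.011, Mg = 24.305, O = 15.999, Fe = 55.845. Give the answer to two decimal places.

Formula mass = 0.68*24.305 + 0.32*55.845 + 1*12.011 + 3*15.999 = 94.406 g/mol, of which 17.870 g is Fe.
So Fe makes up 17.870/94.406 = 0.1893 of the mass, i.e. 18.93%.

18.93 weight percent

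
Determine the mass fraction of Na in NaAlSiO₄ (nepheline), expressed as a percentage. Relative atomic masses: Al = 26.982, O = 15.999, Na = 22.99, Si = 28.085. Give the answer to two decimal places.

16.18 wt%

Molar mass of NaAlSiO₄: 1·22.99 + 1·26.982 + 1·28.085 + 4·15.999 = 142.053 g/mol.
Mass of Na per formula unit: 1 × 22.99 = 22.990 g.
Weight fraction Na = 22.990 / 142.053 = 0.1618.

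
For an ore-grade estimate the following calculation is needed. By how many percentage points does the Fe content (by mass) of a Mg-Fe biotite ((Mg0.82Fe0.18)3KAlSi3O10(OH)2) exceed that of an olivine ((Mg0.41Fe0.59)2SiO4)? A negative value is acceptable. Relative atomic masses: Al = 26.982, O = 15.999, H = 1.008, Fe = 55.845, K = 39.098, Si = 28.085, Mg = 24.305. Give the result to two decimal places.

M((Mg0.82Fe0.18)3KAlSi3O10(OH)2) = 434.286 g/mol, so wt% Fe = 30.156/434.286 × 100 = 6.94%.
M((Mg0.41Fe0.59)2SiO4) = 177.908 g/mol, so wt% Fe = 65.897/177.908 × 100 = 37.04%.
6.94 − 37.04 = -30.10 pp.

-30.10 percentage points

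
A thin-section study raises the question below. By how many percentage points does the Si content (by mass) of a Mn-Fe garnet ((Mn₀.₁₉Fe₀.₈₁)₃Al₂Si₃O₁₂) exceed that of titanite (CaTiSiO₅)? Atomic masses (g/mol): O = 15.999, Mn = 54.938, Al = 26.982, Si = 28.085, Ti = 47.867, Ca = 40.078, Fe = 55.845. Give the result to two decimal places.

2.62 percentage points

First mineral: 84.255 g Si in 497.225 g formula = 16.95 wt% Si.
Second mineral: 28.085 g Si in 196.025 g formula = 14.33 wt% Si.
16.95% − 14.33% gives a difference of 2.62 percentage points.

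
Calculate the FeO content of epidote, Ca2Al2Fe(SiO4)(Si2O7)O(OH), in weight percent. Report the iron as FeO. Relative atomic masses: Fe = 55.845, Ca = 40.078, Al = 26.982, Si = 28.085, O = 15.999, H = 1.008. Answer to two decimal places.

14.87 wt%

Formula mass = 483.215 g/mol.
1 Fe → 1.0000 mol FeO per formula unit; M(FeO) = 71.844, so FeO mass = 71.844 g.
71.844/483.215 × 100 = 14.87 wt%.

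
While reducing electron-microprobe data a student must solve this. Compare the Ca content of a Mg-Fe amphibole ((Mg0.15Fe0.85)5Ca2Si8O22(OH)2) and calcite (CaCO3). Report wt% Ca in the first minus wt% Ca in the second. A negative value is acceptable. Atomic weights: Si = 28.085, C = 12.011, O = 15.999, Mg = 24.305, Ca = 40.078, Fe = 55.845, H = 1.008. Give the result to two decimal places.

M((Mg0.15Fe0.85)5Ca2Si8O22(OH)2) = 946.398 g/mol, so wt% Ca = 80.156/946.398 × 100 = 8.47%.
M(CaCO3) = 100.086 g/mol, so wt% Ca = 40.078/100.086 × 100 = 40.04%.
8.47 − 40.04 = -31.57 pp.

-31.57 percentage points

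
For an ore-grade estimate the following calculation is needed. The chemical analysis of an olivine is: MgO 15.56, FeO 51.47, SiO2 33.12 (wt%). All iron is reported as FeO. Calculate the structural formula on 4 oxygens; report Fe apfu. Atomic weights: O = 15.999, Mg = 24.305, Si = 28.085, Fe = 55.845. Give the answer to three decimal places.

1.300 Fe apfu

15.56 wt% MgO ÷ 40.304 g/mol = 0.38607 mol, giving 0.38607 Mg and 0.38607 O.
51.47 wt% FeO ÷ 71.844 g/mol = 0.71641 mol, giving 0.71641 Fe and 0.71641 O.
33.12 wt% SiO2 ÷ 60.083 g/mol = 0.55124 mol, giving 0.55124 Si and 1.10248 O.
Oxygen sums to 2.20496; scaling by 4/2.20496 = 1.81409 puts the formula on 4 O.
Fe: 0.71641 × 1.81409 = 1.300 atoms per formula unit.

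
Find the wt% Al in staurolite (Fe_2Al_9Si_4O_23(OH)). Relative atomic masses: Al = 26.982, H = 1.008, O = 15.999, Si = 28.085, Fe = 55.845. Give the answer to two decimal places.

Formula mass = 2*55.845 + 9*26.982 + 4*28.085 + 24*15.999 + 1*1.008 = 851.852 g/mol, of which 242.838 g is Al.
So Al makes up 242.838/851.852 = 0.2851 of the mass, i.e. 28.51%.

28.51 mass %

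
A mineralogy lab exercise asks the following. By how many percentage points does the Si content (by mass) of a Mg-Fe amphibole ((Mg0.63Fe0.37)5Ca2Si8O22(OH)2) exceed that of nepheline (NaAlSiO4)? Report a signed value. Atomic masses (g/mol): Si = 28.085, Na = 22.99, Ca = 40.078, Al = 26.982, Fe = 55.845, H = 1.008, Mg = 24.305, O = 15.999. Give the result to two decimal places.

6.03 percentage points

Si in (Mg0.63Fe0.37)5Ca2Si8O22(OH)2: molar mass 870.702 g/mol; 8×28.085 = 224.680 g → 25.80 wt%.
Si in NaAlSiO4: molar mass 142.053 g/mol; 1×28.085 = 28.085 g → 19.77 wt%.
Difference = 25.80 − 19.77 = 6.03 percentage points.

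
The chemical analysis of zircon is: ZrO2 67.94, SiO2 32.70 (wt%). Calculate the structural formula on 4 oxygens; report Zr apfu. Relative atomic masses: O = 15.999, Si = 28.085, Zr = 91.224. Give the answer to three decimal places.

1.006 Zr apfu

ZrO2: 67.94/123.222 = 0.55136 mol → 0.55136 mol Zr, 1.10272 mol O.
SiO2: 32.70/60.083 = 0.54425 mol → 0.54425 mol Si, 1.08850 mol O.
Total oxygen = 2.19122 mol. Normalization factor = 4/2.19122 = 1.82547.
Zr per 4 O = 0.55136 × 1.82547 = 1.006.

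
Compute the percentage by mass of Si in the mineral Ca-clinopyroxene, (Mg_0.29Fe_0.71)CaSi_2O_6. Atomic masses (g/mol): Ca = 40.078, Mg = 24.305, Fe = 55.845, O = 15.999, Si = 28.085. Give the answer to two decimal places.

Formula mass = 0.29·24.305 + 0.71·55.845 + 1·40.078 + 2·28.085 + 6·15.999 = 238.940 g/mol, of which 56.170 g is Si.
So Si makes up 56.170/238.940 = 0.2351 of the mass, i.e. 23.51%.

23.51 mass %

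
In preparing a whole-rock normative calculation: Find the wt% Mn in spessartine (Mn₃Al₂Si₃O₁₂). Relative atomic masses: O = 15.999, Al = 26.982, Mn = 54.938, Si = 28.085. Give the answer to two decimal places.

33.29 wt%

Molar mass of Mn₃Al₂Si₃O₁₂: 3*54.938 + 2*26.982 + 3*28.085 + 12*15.999 = 495.021 g/mol.
Mass of Mn per formula unit: 3 × 54.938 = 164.814 g.
Weight fraction Mn = 164.814 / 495.021 = 0.3329.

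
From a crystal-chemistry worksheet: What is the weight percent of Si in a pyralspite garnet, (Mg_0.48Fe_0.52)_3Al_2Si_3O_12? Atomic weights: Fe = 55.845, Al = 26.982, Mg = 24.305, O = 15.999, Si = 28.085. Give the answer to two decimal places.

Formula mass = 1.44*24.305 + 1.56*55.845 + 2*26.982 + 3*28.085 + 12*15.999 = 452.324 g/mol, of which 84.255 g is Si.
So Si makes up 84.255/452.324 = 0.1863 of the mass, i.e. 18.63%.

18.63 weight percent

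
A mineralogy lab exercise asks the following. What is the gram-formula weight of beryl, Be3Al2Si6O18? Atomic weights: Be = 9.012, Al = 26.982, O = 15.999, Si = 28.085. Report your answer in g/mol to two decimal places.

Be: 3 × 9.012 = 27.0360
Al: 2 × 26.982 = 53.9640
Si: 6 × 28.085 = 168.5100
O: 18 × 15.999 = 287.9820
Summing the contributions gives the formula mass.

537.49 g/mol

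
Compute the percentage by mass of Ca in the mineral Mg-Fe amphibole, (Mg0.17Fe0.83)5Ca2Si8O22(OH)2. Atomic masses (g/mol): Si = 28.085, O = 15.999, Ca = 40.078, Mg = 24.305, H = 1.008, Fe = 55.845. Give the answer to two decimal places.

8.50 weight percent

Formula mass = 0.85*24.305 + 4.15*55.845 + 2*40.078 + 8*28.085 + 24*15.999 + 2*1.008 = 943.244 g/mol, of which 80.156 g is Ca.
So Ca makes up 80.156/943.244 = 0.0850 of the mass, i.e. 8.50%.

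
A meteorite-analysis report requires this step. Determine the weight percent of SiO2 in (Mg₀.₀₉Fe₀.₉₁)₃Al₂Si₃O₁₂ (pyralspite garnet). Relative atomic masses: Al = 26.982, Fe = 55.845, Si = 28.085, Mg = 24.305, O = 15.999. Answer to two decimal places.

Formula mass = 489.226 g/mol.
3 Si → 3.0000 mol SiO2 per formula unit; M(SiO2) = 60.083, so SiO2 mass = 180.249 g.
180.249/489.226 × 100 = 36.84 wt%.

36.84 wt%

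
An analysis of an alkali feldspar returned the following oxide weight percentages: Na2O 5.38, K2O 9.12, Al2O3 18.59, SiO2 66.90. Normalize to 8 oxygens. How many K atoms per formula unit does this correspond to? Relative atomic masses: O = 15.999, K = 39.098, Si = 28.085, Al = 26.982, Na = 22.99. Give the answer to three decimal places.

0.524 K apfu

Na2O (M=61.979): mol = 0.08680; Na = 0.17360, O = 0.08680.
K2O (M=94.195): mol = 0.09682; K = 0.19364, O = 0.09682.
Al2O3 (M=101.961): mol = 0.18232; Al = 0.36464, O = 0.54696.
SiO2 (M=60.083): mol = 1.11346; Si = 1.11346, O = 2.22692.
ΣO = 2.95750; factor = 8/ΣO = 2.70499.
K apfu = 0.19364 × 2.70499 = 0.524.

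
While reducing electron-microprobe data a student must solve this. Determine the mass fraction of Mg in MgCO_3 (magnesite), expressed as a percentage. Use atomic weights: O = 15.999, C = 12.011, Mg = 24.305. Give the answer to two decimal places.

Molar mass of MgCO_3: 1×24.305 + 1×12.011 + 3×15.999 = 84.313 g/mol.
Mass of Mg per formula unit: 1 × 24.305 = 24.305 g.
Weight fraction Mg = 24.305 / 84.313 = 0.2883.

28.83 wt%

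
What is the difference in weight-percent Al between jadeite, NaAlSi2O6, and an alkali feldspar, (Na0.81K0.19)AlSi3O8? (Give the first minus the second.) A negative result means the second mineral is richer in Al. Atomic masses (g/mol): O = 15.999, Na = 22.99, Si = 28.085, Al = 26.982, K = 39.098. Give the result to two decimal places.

Al in NaAlSi2O6: molar mass 202.136 g/mol; 1×26.982 = 26.982 g → 13.35 wt%.
Al in (Na0.81K0.19)AlSi3O8: molar mass 265.280 g/mol; 1×26.982 = 26.982 g → 10.17 wt%.
Difference = 13.35 − 10.17 = 3.18 percentage points.

3.18 percentage points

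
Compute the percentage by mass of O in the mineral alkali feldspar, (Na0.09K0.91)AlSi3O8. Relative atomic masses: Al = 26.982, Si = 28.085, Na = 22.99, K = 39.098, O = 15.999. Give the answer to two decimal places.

Formula mass = 0.09×22.99 + 0.91×39.098 + 1×26.982 + 3×28.085 + 8×15.999 = 276.877 g/mol, of which 127.992 g is O.
So O makes up 127.992/276.877 = 0.4623 of the mass, i.e. 46.23%.

46.23 mass %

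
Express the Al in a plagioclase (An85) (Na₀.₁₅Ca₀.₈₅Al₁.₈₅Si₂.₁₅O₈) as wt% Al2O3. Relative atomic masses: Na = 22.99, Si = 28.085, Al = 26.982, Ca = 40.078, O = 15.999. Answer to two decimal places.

Molar mass of Na₀.₁₅Ca₀.₈₅Al₁.₈₅Si₂.₁₅O₈ = 0.15·22.99 + 0.85·40.078 + 1.85·26.982 + 2.15·28.085 + 8·15.999 = 275.806 g/mol.
Each formula unit contains 1.85 Al, equivalent to 1.85/2 = 0.9250 mol Al2O3.
M(Al2O3) = 2×26.982 + 3×15.999 = 101.961 g/mol.
Mass of Al2O3 per formula unit = 0.9250 × 101.961 = 94.314 g.
Al2O3 wt% = 94.314 / 275.806 × 100 = 34.20%.

34.20 wt%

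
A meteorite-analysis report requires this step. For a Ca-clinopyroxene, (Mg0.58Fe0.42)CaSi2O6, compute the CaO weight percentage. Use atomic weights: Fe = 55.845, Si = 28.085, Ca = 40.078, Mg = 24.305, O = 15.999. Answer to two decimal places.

Molar mass of (Mg0.58Fe0.42)CaSi2O6 = 0.58·24.305 + 0.42·55.845 + 1·40.078 + 2·28.085 + 6·15.999 = 229.794 g/mol.
Each formula unit contains 1 Ca, equivalent to 1/1 = 1.0000 mol CaO.
M(CaO) = 1×40.078 + 1×15.999 = 56.077 g/mol.
Mass of CaO per formula unit = 1.0000 × 56.077 = 56.077 g.
CaO wt% = 56.077 / 229.794 × 100 = 24.40%.

24.40 wt%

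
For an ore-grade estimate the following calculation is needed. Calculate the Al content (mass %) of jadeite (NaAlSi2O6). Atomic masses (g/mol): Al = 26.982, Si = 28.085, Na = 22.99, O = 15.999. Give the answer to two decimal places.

M(NaAlSi2O6) = 202.136 g/mol.
Al contributes 1 × 26.982 = 26.982 g per mole.
26.982/202.136 = 0.1335 → 13.35%.

13.35 mass %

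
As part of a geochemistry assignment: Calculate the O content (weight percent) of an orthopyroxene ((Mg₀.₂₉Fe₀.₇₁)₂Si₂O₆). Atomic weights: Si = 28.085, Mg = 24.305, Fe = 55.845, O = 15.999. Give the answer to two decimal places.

39.09 weight percent

Molar mass of (Mg₀.₂₉Fe₀.₇₁)₂Si₂O₆: 0.58×24.305 + 1.42×55.845 + 2×28.085 + 6×15.999 = 245.561 g/mol.
Mass of O per formula unit: 6 × 15.999 = 95.994 g.
Weight fraction O = 95.994 / 245.561 = 0.3909.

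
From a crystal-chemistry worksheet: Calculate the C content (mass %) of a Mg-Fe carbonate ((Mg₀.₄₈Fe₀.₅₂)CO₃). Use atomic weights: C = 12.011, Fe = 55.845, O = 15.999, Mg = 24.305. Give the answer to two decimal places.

11.93 mass %

M((Mg₀.₄₈Fe₀.₅₂)CO₃) = 100.714 g/mol.
C contributes 1 × 12.011 = 12.011 g per mole.
12.011/100.714 = 0.1193 → 11.93%.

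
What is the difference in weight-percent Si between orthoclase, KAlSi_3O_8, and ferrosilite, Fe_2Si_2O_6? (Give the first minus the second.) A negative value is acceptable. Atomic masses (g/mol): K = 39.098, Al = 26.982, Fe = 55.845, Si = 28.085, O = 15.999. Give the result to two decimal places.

First mineral: 84.255 g Si in 278.327 g formula = 30.27 wt% Si.
Second mineral: 56.170 g Si in 263.854 g formula = 21.29 wt% Si.
30.27% − 21.29% gives a difference of 8.98 percentage points.

8.98 percentage points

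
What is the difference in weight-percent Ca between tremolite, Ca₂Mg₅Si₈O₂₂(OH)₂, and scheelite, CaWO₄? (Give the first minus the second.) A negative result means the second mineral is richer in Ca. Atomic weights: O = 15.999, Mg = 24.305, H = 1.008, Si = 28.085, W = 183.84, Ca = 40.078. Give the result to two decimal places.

M(Ca₂Mg₅Si₈O₂₂(OH)₂) = 812.353 g/mol, so wt% Ca = 80.156/812.353 × 100 = 9.87%.
M(CaWO₄) = 287.914 g/mol, so wt% Ca = 40.078/287.914 × 100 = 13.92%.
9.87 − 13.92 = -4.05 pp.

-4.05 percentage points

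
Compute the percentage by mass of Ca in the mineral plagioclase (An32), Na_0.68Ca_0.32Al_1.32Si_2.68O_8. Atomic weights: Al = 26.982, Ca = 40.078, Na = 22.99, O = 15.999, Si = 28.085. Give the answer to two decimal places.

M(Na_0.68Ca_0.32Al_1.32Si_2.68O_8) = 267.334 g/mol.
Ca contributes 0.32 × 40.078 = 12.825 g per mole.
12.825/267.334 = 0.0480 → 4.80%.

4.80 mass %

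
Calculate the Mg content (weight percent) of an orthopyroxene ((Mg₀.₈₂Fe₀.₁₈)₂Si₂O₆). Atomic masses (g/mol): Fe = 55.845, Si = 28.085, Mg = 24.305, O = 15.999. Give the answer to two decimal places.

M((Mg₀.₈₂Fe₀.₁₈)₂Si₂O₆) = 212.128 g/mol.
Mg contributes 1.64 × 24.305 = 39.860 g per mole.
39.860/212.128 = 0.1879 → 18.79%.

18.79 weight percent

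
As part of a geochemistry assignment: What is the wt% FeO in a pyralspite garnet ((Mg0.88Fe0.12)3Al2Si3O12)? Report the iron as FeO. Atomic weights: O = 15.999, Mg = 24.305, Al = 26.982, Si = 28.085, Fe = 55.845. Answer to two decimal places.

6.24 wt%

M((Mg0.88Fe0.12)3Al2Si3O12) = 414.476 g/mol; M(FeO) = 71.844 g/mol.
Moles FeO per formula unit = 0.36 Fe ÷ 1 = 0.3600.
FeO fraction = (0.3600 × 71.844) / 414.476 = 25.864/414.476 = 0.0624.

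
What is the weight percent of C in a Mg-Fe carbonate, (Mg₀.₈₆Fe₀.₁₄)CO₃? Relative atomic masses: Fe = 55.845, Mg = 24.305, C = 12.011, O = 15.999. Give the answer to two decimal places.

M((Mg₀.₈₆Fe₀.₁₄)CO₃) = 88.729 g/mol.
C contributes 1 × 12.011 = 12.011 g per mole.
12.011/88.729 = 0.1354 → 13.54%.

13.54 weight percent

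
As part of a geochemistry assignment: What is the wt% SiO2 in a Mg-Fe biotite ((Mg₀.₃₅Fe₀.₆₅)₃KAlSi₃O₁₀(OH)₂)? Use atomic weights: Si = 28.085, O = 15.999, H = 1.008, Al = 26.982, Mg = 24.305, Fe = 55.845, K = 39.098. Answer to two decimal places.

37.65 wt%

M((Mg₀.₃₅Fe₀.₆₅)₃KAlSi₃O₁₀(OH)₂) = 478.757 g/mol; M(SiO2) = 60.083 g/mol.
Moles SiO2 per formula unit = 3 Si ÷ 1 = 3.0000.
SiO2 fraction = (3.0000 × 60.083) / 478.757 = 180.249/478.757 = 0.3765.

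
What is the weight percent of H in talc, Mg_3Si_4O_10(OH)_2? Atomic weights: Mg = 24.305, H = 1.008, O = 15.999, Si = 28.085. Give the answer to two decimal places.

Molar mass of Mg_3Si_4O_10(OH)_2: 3·24.305 + 4·28.085 + 12·15.999 + 2·1.008 = 379.259 g/mol.
Mass of H per formula unit: 2 × 1.008 = 2.016 g.
Weight fraction H = 2.016 / 379.259 = 0.0053.

0.53 weight percent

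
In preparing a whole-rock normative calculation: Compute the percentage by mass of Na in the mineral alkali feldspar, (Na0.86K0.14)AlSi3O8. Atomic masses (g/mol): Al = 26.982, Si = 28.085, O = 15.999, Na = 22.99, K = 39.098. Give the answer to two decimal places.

M((Na0.86K0.14)AlSi3O8) = 264.474 g/mol.
Na contributes 0.86 × 22.99 = 19.771 g per mole.
19.771/264.474 = 0.0748 → 7.48%.

7.48 wt%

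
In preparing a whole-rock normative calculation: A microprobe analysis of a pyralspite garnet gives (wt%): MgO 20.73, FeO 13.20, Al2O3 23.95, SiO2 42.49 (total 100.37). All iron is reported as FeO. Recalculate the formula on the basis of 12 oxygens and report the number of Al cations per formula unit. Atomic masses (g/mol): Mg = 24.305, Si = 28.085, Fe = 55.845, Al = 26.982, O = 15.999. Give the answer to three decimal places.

2.001 Al apfu

MgO (M=40.304): mol = 0.51434; Mg = 0.51434, O = 0.51434.
FeO (M=71.844): mol = 0.18373; Fe = 0.18373, O = 0.18373.
Al2O3 (M=101.961): mol = 0.23489; Al = 0.46978, O = 0.70467.
SiO2 (M=60.083): mol = 0.70719; Si = 0.70719, O = 1.41438.
ΣO = 2.81712; factor = 12/ΣO = 4.25967.
Al apfu = 0.46978 × 4.25967 = 2.001.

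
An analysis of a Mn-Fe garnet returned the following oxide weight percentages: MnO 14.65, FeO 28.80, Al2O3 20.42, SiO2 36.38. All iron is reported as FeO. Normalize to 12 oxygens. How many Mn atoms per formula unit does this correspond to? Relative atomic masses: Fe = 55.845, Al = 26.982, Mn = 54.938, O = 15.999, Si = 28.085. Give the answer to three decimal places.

14.65 wt% MnO ÷ 70.937 g/mol = 0.20652 mol, giving 0.20652 Mn and 0.20652 O.
28.80 wt% FeO ÷ 71.844 g/mol = 0.40087 mol, giving 0.40087 Fe and 0.40087 O.
20.42 wt% Al2O3 ÷ 101.961 g/mol = 0.20027 mol, giving 0.40054 Al and 0.60081 O.
36.38 wt% SiO2 ÷ 60.083 g/mol = 0.60550 mol, giving 0.60550 Si and 1.21100 O.
Oxygen sums to 2.41920; scaling by 12/2.41920 = 4.96032 puts the formula on 12 O.
Mn: 0.20652 × 4.96032 = 1.024 atoms per formula unit.

1.024 Mn apfu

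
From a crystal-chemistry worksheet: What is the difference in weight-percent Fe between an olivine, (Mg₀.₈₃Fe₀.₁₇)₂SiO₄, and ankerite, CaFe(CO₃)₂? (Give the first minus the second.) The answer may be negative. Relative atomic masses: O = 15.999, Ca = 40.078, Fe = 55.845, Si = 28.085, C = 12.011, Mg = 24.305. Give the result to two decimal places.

First mineral: 18.987 g Fe in 151.415 g formula = 12.54 wt% Fe.
Second mineral: 55.845 g Fe in 215.939 g formula = 25.86 wt% Fe.
12.54% − 25.86% gives a difference of -13.32 percentage points.

-13.32 percentage points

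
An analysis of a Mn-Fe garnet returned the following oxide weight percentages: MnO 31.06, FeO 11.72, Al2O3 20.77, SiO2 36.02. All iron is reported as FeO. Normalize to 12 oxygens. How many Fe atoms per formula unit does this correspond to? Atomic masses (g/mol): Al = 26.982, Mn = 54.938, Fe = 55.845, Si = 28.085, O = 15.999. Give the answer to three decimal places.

MnO (M=70.937): mol = 0.43785; Mn = 0.43785, O = 0.43785.
FeO (M=71.844): mol = 0.16313; Fe = 0.16313, O = 0.16313.
Al2O3 (M=101.961): mol = 0.20371; Al = 0.40742, O = 0.61113.
SiO2 (M=60.083): mol = 0.59950; Si = 0.59950, O = 1.19900.
ΣO = 2.41111; factor = 12/ΣO = 4.97696.
Fe apfu = 0.16313 × 4.97696 = 0.812.

0.812 Fe apfu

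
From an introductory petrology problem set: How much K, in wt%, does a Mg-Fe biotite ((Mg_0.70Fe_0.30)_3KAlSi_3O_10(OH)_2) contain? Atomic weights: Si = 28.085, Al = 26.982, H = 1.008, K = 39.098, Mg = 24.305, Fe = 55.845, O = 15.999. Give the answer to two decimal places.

Molar mass of (Mg_0.70Fe_0.30)_3KAlSi_3O_10(OH)_2: 2.10·24.305 + 0.90·55.845 + 1·39.098 + 1·26.982 + 3·28.085 + 12·15.999 + 2·1.008 = 445.640 g/mol.
Mass of K per formula unit: 1 × 39.098 = 39.098 g.
Weight fraction K = 39.098 / 445.640 = 0.0877.

8.77 wt%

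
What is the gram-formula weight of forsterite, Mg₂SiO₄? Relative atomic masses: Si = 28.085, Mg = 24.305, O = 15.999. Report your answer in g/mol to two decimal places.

The formula mass is the sum 2*24.305 + 1*28.085 + 4*15.999.

140.69 g/mol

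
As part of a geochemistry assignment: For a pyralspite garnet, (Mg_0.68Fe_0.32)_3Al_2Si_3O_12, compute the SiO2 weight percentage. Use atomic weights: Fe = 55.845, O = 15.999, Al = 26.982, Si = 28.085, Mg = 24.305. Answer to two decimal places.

Molar mass of (Mg_0.68Fe_0.32)_3Al_2Si_3O_12 = 2.04*24.305 + 0.96*55.845 + 2*26.982 + 3*28.085 + 12*15.999 = 433.400 g/mol.
Each formula unit contains 3 Si, equivalent to 3/1 = 3.0000 mol SiO2.
M(SiO2) = 1×28.085 + 2×15.999 = 60.083 g/mol.
Mass of SiO2 per formula unit = 3.0000 × 60.083 = 180.249 g.
SiO2 wt% = 180.249 / 433.400 × 100 = 41.59%.

41.59 wt%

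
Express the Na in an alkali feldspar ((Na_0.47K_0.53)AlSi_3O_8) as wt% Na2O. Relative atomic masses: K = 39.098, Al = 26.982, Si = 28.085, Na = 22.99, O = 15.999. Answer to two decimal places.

5.38 wt%

Molar mass of (Na_0.47K_0.53)AlSi_3O_8 = 0.47×22.99 + 0.53×39.098 + 1×26.982 + 3×28.085 + 8×15.999 = 270.756 g/mol.
Each formula unit contains 0.47 Na, equivalent to 0.47/2 = 0.2350 mol Na2O.
M(Na2O) = 2×22.99 + 1×15.999 = 61.979 g/mol.
Mass of Na2O per formula unit = 0.2350 × 61.979 = 14.565 g.
Na2O wt% = 14.565 / 270.756 × 100 = 5.38%.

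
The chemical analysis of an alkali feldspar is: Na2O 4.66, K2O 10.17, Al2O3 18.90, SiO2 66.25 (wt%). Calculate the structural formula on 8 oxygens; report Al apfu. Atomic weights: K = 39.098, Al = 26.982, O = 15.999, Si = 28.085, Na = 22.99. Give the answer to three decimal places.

1.007 Al apfu

Na2O (M=61.979): mol = 0.07519; Na = 0.15038, O = 0.07519.
K2O (M=94.195): mol = 0.10797; K = 0.21594, O = 0.10797.
Al2O3 (M=101.961): mol = 0.18536; Al = 0.37072, O = 0.55608.
SiO2 (M=60.083): mol = 1.10264; Si = 1.10264, O = 2.20528.
ΣO = 2.94452; factor = 8/ΣO = 2.71691.
Al apfu = 0.37072 × 2.71691 = 1.007.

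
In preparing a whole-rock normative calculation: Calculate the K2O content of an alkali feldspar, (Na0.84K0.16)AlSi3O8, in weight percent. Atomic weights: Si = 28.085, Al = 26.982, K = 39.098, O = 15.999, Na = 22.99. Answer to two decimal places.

M((Na0.84K0.16)AlSi3O8) = 264.796 g/mol; M(K2O) = 94.195 g/mol.
Moles K2O per formula unit = 0.16 K ÷ 2 = 0.0800.
K2O fraction = (0.0800 × 94.195) / 264.796 = 7.536/264.796 = 0.0285.

2.85 wt%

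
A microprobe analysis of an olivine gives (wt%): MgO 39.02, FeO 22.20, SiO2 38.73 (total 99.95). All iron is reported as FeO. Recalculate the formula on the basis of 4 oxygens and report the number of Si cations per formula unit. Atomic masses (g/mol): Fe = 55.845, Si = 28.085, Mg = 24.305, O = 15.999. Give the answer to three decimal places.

1.005 Si apfu

MgO (M=40.304): mol = 0.96814; Mg = 0.96814, O = 0.96814.
FeO (M=71.844): mol = 0.30900; Fe = 0.30900, O = 0.30900.
SiO2 (M=60.083): mol = 0.64461; Si = 0.64461, O = 1.28922.
ΣO = 2.56636; factor = 4/ΣO = 1.55863.
Si apfu = 0.64461 × 1.55863 = 1.005.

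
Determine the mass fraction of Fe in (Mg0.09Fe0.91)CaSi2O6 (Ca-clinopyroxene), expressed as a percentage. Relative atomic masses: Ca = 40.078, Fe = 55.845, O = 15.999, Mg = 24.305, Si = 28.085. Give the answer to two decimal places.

Formula mass = 0.09·24.305 + 0.91·55.845 + 1·40.078 + 2·28.085 + 6·15.999 = 245.248 g/mol, of which 50.819 g is Fe.
So Fe makes up 50.819/245.248 = 0.2072 of the mass, i.e. 20.72%.

20.72 mass %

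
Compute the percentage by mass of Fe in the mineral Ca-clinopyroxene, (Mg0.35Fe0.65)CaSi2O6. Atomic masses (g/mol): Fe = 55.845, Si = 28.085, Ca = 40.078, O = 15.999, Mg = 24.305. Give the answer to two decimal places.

Molar mass of (Mg0.35Fe0.65)CaSi2O6: 0.35·24.305 + 0.65·55.845 + 1·40.078 + 2·28.085 + 6·15.999 = 237.048 g/mol.
Mass of Fe per formula unit: 0.65 × 55.845 = 36.299 g.
Weight fraction Fe = 36.299 / 237.048 = 0.1531.

15.31 wt%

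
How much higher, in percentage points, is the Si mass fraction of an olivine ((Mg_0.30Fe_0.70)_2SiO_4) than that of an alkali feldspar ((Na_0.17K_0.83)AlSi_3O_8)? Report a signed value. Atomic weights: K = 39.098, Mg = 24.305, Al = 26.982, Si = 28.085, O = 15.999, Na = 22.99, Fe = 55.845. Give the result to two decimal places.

-15.38 percentage points

M((Mg_0.30Fe_0.70)_2SiO_4) = 184.847 g/mol, so wt% Si = 28.085/184.847 × 100 = 15.19%.
M((Na_0.17K_0.83)AlSi_3O_8) = 275.589 g/mol, so wt% Si = 84.255/275.589 × 100 = 30.57%.
15.19 − 30.57 = -15.38 pp.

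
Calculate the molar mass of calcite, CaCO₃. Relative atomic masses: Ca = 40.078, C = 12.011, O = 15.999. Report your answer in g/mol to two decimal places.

100.09 g/mol

Ca: 1 × 40.078 = 40.0780
C: 1 × 12.011 = 12.0110
O: 3 × 15.999 = 47.9970
Summing the contributions gives the formula mass.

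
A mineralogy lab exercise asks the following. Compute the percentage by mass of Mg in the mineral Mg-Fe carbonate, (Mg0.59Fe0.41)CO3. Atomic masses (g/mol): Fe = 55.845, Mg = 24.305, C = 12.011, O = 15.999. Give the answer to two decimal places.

Molar mass of (Mg0.59Fe0.41)CO3: 0.59·24.305 + 0.41·55.845 + 1·12.011 + 3·15.999 = 97.244 g/mol.
Mass of Mg per formula unit: 0.59 × 24.305 = 14.340 g.
Weight fraction Mg = 14.340 / 97.244 = 0.1475.

14.75 wt%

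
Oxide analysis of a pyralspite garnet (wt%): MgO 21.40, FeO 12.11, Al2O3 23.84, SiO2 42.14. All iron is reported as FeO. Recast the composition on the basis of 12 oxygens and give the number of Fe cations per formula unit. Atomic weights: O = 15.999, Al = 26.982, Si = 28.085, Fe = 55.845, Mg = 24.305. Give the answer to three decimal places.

0.721 Fe apfu

21.40 wt% MgO ÷ 40.304 g/mol = 0.53096 mol, giving 0.53096 Mg and 0.53096 O.
12.11 wt% FeO ÷ 71.844 g/mol = 0.16856 mol, giving 0.16856 Fe and 0.16856 O.
23.84 wt% Al2O3 ÷ 101.961 g/mol = 0.23381 mol, giving 0.46762 Al and 0.70143 O.
42.14 wt% SiO2 ÷ 60.083 g/mol = 0.70136 mol, giving 0.70136 Si and 1.40272 O.
Oxygen sums to 2.80367; scaling by 12/2.80367 = 4.28010 puts the formula on 12 O.
Fe: 0.16856 × 4.28010 = 0.721 atoms per formula unit.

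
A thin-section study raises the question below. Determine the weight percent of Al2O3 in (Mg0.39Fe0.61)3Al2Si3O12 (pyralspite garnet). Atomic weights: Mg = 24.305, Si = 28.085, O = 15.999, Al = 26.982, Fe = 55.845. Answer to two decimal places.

22.13 wt%

Formula mass = 460.840 g/mol.
2 Al → 1.0000 mol Al2O3 per formula unit; M(Al2O3) = 101.961, so Al2O3 mass = 101.961 g.
101.961/460.840 × 100 = 22.13 wt%.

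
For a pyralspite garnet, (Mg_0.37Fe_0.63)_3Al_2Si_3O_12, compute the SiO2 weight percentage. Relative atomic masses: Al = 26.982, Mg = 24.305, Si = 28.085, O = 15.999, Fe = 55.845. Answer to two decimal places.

M((Mg_0.37Fe_0.63)_3Al_2Si_3O_12) = 462.733 g/mol; M(SiO2) = 60.083 g/mol.
Moles SiO2 per formula unit = 3 Si ÷ 1 = 3.0000.
SiO2 fraction = (3.0000 × 60.083) / 462.733 = 180.249/462.733 = 0.3895.

38.95 wt%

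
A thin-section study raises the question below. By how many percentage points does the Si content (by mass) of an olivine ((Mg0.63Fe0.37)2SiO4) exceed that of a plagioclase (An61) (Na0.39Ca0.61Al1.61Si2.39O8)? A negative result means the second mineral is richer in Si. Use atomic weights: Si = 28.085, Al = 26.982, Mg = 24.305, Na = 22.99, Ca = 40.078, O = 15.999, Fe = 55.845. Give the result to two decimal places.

-7.56 percentage points

M((Mg0.63Fe0.37)2SiO4) = 164.031 g/mol, so wt% Si = 28.085/164.031 × 100 = 17.12%.
M(Na0.39Ca0.61Al1.61Si2.39O8) = 271.970 g/mol, so wt% Si = 67.123/271.970 × 100 = 24.68%.
17.12 − 24.68 = -7.56 pp.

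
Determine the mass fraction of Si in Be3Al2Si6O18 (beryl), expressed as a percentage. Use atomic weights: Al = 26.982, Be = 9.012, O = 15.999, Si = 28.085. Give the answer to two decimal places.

31.35 wt%

Molar mass of Be3Al2Si6O18: 3*9.012 + 2*26.982 + 6*28.085 + 18*15.999 = 537.492 g/mol.
Mass of Si per formula unit: 6 × 28.085 = 168.510 g.
Weight fraction Si = 168.510 / 537.492 = 0.3135.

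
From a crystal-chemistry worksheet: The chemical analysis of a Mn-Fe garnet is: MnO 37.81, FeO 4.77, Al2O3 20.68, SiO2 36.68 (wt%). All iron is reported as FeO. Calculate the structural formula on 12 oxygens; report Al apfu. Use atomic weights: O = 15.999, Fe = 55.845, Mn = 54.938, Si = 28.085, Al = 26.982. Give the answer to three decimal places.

MnO (M=70.937): mol = 0.53301; Mn = 0.53301, O = 0.53301.
FeO (M=71.844): mol = 0.06639; Fe = 0.06639, O = 0.06639.
Al2O3 (M=101.961): mol = 0.20282; Al = 0.40564, O = 0.60846.
SiO2 (M=60.083): mol = 0.61049; Si = 0.61049, O = 1.22098.
ΣO = 2.42884; factor = 12/ΣO = 4.94063.
Al apfu = 0.40564 × 4.94063 = 2.004.

2.004 Al apfu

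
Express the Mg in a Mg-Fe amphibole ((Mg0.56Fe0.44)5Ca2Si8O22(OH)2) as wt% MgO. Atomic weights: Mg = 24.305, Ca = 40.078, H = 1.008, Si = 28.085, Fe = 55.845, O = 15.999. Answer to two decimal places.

Formula mass = 881.741 g/mol.
2.80 Mg → 2.8000 mol MgO per formula unit; M(MgO) = 40.304, so MgO mass = 112.851 g.
112.851/881.741 × 100 = 12.80 wt%.

12.80 wt%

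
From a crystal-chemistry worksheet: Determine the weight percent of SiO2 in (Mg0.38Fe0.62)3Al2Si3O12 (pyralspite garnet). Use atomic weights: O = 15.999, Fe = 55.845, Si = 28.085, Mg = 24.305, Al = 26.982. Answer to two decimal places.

39.03 wt%

M((Mg0.38Fe0.62)3Al2Si3O12) = 461.786 g/mol; M(SiO2) = 60.083 g/mol.
Moles SiO2 per formula unit = 3 Si ÷ 1 = 3.0000.
SiO2 fraction = (3.0000 × 60.083) / 461.786 = 180.249/461.786 = 0.3903.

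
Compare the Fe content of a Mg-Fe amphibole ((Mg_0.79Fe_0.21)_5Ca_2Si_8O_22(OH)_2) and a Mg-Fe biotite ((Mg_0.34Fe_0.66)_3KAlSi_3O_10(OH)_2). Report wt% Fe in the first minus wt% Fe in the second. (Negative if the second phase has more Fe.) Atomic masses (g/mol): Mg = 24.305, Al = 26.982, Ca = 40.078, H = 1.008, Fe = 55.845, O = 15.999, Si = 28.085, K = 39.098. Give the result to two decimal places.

First mineral: 58.637 g Fe in 845.470 g formula = 6.94 wt% Fe.
Second mineral: 110.573 g Fe in 479.703 g formula = 23.05 wt% Fe.
6.94% − 23.05% gives a difference of -16.11 percentage points.

-16.11 percentage points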